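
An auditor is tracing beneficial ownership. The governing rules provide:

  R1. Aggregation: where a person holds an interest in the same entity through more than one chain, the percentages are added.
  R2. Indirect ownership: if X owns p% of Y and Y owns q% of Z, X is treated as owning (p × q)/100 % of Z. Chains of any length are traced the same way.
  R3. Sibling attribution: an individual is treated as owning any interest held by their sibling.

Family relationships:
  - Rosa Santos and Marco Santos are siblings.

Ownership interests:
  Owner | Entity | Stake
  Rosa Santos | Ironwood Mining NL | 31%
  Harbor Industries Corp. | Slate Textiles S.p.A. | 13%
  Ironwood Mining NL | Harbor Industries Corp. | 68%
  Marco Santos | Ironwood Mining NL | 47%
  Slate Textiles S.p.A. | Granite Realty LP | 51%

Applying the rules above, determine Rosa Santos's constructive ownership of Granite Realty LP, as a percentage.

3.516552%

By sibling attribution (R3), Rosa Santos is treated as also owning Marco Santos's interest in Ironwood Mining NL, giving 31% + 47% = 78%.
Chain via Ironwood Mining NL → Harbor Industries Corp. → Slate Textiles S.p.A. (R2): 78% × 68% × 13% × 51% = 3.516552% of Granite Realty LP.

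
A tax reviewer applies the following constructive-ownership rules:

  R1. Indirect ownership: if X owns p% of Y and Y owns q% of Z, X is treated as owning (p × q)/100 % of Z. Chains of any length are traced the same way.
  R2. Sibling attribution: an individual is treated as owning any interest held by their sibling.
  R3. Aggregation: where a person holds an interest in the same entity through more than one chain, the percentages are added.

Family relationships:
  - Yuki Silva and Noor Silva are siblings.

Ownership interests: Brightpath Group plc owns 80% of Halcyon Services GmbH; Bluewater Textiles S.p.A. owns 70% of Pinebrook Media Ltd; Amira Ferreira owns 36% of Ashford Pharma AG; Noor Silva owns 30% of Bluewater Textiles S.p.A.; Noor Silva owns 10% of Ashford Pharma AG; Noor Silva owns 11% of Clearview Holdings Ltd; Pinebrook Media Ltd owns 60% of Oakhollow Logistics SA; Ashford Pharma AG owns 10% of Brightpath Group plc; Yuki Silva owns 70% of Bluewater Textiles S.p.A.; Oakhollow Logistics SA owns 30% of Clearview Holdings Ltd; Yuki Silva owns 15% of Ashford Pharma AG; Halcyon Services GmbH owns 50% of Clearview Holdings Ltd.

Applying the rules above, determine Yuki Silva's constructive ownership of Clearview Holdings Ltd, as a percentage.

24.6%

By sibling attribution (R2), Yuki Silva is treated as also owning Noor Silva's interest in Ashford Pharma AG, giving 15% + 10% = 25%.
By sibling attribution (R2), Yuki Silva is treated as also owning Noor Silva's interest in Bluewater Textiles S.p.A, giving 70% + 30% = 100%.
By sibling attribution (R2), Yuki Silva is treated as owning Noor Silva's 11% interest in Clearview Holdings Ltd.
Chain via Ashford Pharma AG → Brightpath Group plc → Halcyon Services GmbH (R1): 25% × 10% × 80% × 50% = 1% of Clearview Holdings Ltd.
Chain via Bluewater Textiles S.p.A. → Pinebrook Media Ltd → Oakhollow Logistics SA (R1): 100% × 70% × 60% × 30% = 12.6% of Clearview Holdings Ltd.
Direct interest in Clearview Holdings Ltd: 11%.
Aggregating (R3): 1% + 12.6% + 11% = 24.6%.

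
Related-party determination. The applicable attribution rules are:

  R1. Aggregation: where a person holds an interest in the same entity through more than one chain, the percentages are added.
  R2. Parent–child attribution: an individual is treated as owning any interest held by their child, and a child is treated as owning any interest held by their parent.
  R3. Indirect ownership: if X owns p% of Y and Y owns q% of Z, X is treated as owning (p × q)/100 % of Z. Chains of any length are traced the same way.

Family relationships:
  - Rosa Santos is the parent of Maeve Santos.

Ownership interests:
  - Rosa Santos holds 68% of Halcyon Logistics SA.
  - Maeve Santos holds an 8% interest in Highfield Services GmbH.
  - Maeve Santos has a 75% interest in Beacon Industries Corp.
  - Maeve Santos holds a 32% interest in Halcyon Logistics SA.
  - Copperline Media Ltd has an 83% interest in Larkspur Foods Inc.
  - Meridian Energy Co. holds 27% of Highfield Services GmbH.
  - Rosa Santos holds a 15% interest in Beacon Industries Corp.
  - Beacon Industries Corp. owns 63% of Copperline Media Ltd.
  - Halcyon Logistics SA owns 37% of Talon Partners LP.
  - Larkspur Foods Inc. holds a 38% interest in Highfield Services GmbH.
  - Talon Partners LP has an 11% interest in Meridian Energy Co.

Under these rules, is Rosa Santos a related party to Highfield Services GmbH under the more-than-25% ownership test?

By parent–child attribution (R2), Rosa Santos is treated as also owning Maeve Santos's interest in Halcyon Logistics SA, giving 68% + 32% = 100%.
By parent–child attribution (R2), Rosa Santos is treated as also owning Maeve Santos's interest in Beacon Industries Corp, giving 15% + 75% = 90%.
By parent–child attribution (R2), Rosa Santos is treated as owning Maeve Santos's 8% interest in Highfield Services GmbH.
Chain via Halcyon Logistics SA → Talon Partners LP → Meridian Energy Co. (R3): 100% × 37% × 11% × 27% = 1.0989% of Highfield Services GmbH.
Chain via Beacon Industries Corp. → Copperline Media Ltd → Larkspur Foods Inc. (R3): 90% × 63% × 83% × 38% = 17.88318% of Highfield Services GmbH.
Direct interest in Highfield Services GmbH: 8%.
Aggregating (R1): 1.0989% + 17.88318% + 8% = 26.98208%.
26.98208% exceeds the 25% threshold, so Rosa is a related party to Highfield Services GmbH.

Yes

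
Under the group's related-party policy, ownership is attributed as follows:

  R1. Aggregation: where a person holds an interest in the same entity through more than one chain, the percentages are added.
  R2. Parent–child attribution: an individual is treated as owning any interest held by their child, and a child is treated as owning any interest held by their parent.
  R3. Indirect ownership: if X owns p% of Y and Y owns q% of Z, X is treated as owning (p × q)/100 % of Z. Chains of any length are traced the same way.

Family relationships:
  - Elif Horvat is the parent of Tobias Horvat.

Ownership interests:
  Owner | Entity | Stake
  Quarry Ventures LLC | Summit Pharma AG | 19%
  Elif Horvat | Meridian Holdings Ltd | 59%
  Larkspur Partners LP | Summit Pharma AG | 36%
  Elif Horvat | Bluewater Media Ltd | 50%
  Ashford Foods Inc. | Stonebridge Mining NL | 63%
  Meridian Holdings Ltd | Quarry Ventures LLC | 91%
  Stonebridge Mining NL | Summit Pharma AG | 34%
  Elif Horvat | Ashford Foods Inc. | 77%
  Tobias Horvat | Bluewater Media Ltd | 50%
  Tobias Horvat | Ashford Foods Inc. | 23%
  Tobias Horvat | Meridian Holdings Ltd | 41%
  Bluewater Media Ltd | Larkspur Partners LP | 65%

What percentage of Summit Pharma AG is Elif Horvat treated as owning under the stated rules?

By parent–child attribution (R2), Elif Horvat is treated as also owning Tobias Horvat's interest in Ashford Foods Inc, giving 77% + 23% = 100%.
By parent–child attribution (R2), Elif Horvat is treated as also owning Tobias Horvat's interest in Bluewater Media Ltd, giving 50% + 50% = 100%.
By parent–child attribution (R2), Elif Horvat is treated as also owning Tobias Horvat's interest in Meridian Holdings Ltd, giving 59% + 41% = 100%.
Chain via Ashford Foods Inc. → Stonebridge Mining NL (R3): 100% × 63% × 34% = 21.42% of Summit Pharma AG.
Chain via Bluewater Media Ltd → Larkspur Partners LP (R3): 100% × 65% × 36% = 23.4% of Summit Pharma AG.
Chain via Meridian Holdings Ltd → Quarry Ventures LLC (R3): 100% × 91% × 19% = 17.29% of Summit Pharma AG.
Aggregating (R1): 21.42% + 23.4% + 17.29% = 62.11%.

62.11%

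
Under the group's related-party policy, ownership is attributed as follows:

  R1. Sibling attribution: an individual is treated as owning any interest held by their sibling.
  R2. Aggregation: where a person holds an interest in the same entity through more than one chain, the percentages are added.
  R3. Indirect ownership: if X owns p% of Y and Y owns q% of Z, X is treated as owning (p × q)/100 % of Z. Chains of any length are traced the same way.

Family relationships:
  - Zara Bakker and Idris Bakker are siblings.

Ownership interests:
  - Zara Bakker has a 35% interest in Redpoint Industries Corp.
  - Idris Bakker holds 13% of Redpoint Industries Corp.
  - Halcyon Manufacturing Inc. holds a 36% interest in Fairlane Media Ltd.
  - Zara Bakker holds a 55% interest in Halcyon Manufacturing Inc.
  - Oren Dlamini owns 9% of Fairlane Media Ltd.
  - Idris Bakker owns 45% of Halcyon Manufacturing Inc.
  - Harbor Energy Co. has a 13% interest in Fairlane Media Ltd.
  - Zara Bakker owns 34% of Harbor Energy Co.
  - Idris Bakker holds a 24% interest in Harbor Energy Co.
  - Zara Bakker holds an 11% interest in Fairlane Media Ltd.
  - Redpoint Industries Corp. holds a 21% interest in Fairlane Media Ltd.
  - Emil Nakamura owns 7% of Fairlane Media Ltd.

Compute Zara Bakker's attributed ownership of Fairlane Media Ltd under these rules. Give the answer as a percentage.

64.62%

By sibling attribution (R1), Zara Bakker is treated as also owning Idris Bakker's interest in Redpoint Industries Corp, giving 35% + 13% = 48%.
By sibling attribution (R1), Zara Bakker is treated as also owning Idris Bakker's interest in Halcyon Manufacturing Inc, giving 55% + 45% = 100%.
By sibling attribution (R1), Zara Bakker is treated as also owning Idris Bakker's interest in Harbor Energy Co, giving 34% + 24% = 58%.
Chain via Redpoint Industries Corp. (R3): 48% × 21% = 10.08% of Fairlane Media Ltd.
Chain via Halcyon Manufacturing Inc. (R3): 100% × 36% = 36% of Fairlane Media Ltd.
Chain via Harbor Energy Co. (R3): 58% × 13% = 7.54% of Fairlane Media Ltd.
Direct interest in Fairlane Media Ltd: 11%.
Aggregating (R2): 10.08% + 36% + 7.54% + 11% = 64.62%.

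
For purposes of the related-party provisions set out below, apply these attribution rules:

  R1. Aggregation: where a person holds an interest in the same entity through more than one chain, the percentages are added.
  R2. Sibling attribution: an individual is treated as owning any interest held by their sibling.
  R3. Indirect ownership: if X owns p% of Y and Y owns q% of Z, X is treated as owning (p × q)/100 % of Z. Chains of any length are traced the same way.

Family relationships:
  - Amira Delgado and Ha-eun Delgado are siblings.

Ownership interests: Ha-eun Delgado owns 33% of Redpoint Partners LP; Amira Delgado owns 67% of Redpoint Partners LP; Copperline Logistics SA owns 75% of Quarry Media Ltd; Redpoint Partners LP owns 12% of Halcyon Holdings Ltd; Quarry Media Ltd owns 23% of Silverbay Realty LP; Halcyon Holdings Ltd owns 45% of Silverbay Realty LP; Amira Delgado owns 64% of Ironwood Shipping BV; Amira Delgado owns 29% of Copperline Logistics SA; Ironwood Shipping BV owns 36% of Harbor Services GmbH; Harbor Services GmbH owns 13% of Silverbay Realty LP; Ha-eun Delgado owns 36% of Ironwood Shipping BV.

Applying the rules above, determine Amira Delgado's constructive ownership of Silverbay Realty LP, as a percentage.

By sibling attribution (R2), Amira Delgado is treated as also owning Ha-eun Delgado's interest in Ironwood Shipping BV, giving 64% + 36% = 100%.
By sibling attribution (R2), Amira Delgado is treated as also owning Ha-eun Delgado's interest in Redpoint Partners LP, giving 67% + 33% = 100%.
Chain via Ironwood Shipping BV → Harbor Services GmbH (R3): 100% × 36% × 13% = 4.68% of Silverbay Realty LP.
Chain via Copperline Logistics SA → Quarry Media Ltd (R3): 29% × 75% × 23% = 5.0025% of Silverbay Realty LP.
Chain via Redpoint Partners LP → Halcyon Holdings Ltd (R3): 100% × 12% × 45% = 5.4% of Silverbay Realty LP.
Aggregating (R1): 4.68% + 5.0025% + 5.4% = 15.0825%.

15.0825%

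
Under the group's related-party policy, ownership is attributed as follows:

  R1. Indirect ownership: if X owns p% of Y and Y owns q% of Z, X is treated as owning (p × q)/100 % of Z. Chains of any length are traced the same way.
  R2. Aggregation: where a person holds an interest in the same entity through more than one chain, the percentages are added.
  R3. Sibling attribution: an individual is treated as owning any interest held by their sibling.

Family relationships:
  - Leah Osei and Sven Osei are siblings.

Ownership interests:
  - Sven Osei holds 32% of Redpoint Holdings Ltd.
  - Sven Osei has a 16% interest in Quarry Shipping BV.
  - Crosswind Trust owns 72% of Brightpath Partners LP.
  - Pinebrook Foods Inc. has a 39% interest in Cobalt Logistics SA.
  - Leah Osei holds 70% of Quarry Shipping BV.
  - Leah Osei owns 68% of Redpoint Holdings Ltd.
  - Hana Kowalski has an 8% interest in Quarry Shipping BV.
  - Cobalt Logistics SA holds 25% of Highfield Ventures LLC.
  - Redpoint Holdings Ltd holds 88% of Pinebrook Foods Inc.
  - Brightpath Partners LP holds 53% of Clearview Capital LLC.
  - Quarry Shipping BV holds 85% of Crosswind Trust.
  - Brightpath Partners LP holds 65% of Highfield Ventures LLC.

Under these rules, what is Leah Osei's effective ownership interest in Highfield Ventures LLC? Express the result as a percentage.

By sibling attribution (R3), Leah Osei is treated as also owning Sven Osei's interest in Quarry Shipping BV, giving 70% + 16% = 86%.
By sibling attribution (R3), Leah Osei is treated as also owning Sven Osei's interest in Redpoint Holdings Ltd, giving 68% + 32% = 100%.
Chain via Quarry Shipping BV → Crosswind Trust → Brightpath Partners LP (R1): 86% × 85% × 72% × 65% = 34.2108% of Highfield Ventures LLC.
Chain via Redpoint Holdings Ltd → Pinebrook Foods Inc. → Cobalt Logistics SA (R1): 100% × 88% × 39% × 25% = 8.58% of Highfield Ventures LLC.
Aggregating (R2): 34.2108% + 8.58% = 42.7908%.

42.7908%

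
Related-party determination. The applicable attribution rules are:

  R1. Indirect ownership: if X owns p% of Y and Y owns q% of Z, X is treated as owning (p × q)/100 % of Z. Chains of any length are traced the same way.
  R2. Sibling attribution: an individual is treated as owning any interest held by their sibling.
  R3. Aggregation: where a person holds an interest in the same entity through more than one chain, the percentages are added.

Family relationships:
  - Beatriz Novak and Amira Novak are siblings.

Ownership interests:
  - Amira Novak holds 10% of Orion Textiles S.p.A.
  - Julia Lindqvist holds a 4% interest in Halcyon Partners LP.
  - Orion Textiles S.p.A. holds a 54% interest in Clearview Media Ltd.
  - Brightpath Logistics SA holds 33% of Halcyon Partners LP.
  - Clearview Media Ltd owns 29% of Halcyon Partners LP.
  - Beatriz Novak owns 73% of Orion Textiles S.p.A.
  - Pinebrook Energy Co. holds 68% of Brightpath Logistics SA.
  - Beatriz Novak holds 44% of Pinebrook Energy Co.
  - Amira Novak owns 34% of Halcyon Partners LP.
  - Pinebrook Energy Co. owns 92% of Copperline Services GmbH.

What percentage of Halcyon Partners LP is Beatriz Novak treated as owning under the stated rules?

56.8714%

By sibling attribution (R2), Beatriz Novak is treated as also owning Amira Novak's interest in Orion Textiles S.p.A, giving 73% + 10% = 83%.
By sibling attribution (R2), Beatriz Novak is treated as owning Amira Novak's 34% interest in Halcyon Partners LP.
Chain via Orion Textiles S.p.A. → Clearview Media Ltd (R1): 83% × 54% × 29% = 12.9978% of Halcyon Partners LP.
Chain via Pinebrook Energy Co. → Brightpath Logistics SA (R1): 44% × 68% × 33% = 9.8736% of Halcyon Partners LP.
Direct interest in Halcyon Partners LP: 34%.
Aggregating (R3): 12.9978% + 9.8736% + 34% = 56.8714%.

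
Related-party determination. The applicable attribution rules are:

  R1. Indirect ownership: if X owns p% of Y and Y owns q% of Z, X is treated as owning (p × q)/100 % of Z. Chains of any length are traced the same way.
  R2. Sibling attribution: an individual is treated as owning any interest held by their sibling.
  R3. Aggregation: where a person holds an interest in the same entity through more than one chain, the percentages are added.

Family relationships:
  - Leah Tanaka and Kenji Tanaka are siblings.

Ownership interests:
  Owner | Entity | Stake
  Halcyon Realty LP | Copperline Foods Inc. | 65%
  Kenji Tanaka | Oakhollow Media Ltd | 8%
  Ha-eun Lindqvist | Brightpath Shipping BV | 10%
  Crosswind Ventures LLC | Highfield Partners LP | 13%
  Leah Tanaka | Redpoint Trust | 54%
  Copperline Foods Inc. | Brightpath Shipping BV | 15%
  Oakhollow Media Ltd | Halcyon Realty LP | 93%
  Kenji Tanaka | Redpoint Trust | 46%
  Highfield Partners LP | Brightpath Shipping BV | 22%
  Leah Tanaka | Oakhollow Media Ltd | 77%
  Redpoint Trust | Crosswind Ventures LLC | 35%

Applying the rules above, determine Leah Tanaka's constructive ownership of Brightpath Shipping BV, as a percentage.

8.708375%

By sibling attribution (R2), Leah Tanaka is treated as also owning Kenji Tanaka's interest in Redpoint Trust, giving 54% + 46% = 100%.
By sibling attribution (R2), Leah Tanaka is treated as also owning Kenji Tanaka's interest in Oakhollow Media Ltd, giving 77% + 8% = 85%.
Chain via Redpoint Trust → Crosswind Ventures LLC → Highfield Partners LP (R1): 100% × 35% × 13% × 22% = 1.001% of Brightpath Shipping BV.
Chain via Oakhollow Media Ltd → Halcyon Realty LP → Copperline Foods Inc. (R1): 85% × 93% × 65% × 15% = 7.707375% of Brightpath Shipping BV.
Aggregating (R3): 1.001% + 7.707375% = 8.708375%.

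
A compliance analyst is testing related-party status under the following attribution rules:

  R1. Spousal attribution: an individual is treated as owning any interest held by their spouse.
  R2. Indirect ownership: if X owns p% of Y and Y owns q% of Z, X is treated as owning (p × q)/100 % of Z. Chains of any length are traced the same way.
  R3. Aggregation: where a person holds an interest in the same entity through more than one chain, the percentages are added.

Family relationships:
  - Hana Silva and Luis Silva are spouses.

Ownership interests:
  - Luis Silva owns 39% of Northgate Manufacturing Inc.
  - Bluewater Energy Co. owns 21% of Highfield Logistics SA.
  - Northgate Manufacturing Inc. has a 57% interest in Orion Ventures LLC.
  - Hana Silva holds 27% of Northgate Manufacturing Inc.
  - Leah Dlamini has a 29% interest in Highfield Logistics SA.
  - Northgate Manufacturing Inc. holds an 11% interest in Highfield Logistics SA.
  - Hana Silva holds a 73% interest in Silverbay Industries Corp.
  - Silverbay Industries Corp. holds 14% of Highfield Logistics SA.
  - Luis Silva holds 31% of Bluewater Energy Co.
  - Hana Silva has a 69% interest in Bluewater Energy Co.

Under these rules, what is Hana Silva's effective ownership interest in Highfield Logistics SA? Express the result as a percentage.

By spousal attribution (R1), Hana Silva is treated as also owning Luis Silva's interest in Bluewater Energy Co, giving 69% + 31% = 100%.
By spousal attribution (R1), Hana Silva is treated as also owning Luis Silva's interest in Northgate Manufacturing Inc, giving 27% + 39% = 66%.
Chain via Bluewater Energy Co. (R2): 100% × 21% = 21% of Highfield Logistics SA.
Chain via Silverbay Industries Corp. (R2): 73% × 14% = 10.22% of Highfield Logistics SA.
Chain via Northgate Manufacturing Inc. (R2): 66% × 11% = 7.26% of Highfield Logistics SA.
Aggregating (R3): 21% + 10.22% + 7.26% = 38.48%.

38.48%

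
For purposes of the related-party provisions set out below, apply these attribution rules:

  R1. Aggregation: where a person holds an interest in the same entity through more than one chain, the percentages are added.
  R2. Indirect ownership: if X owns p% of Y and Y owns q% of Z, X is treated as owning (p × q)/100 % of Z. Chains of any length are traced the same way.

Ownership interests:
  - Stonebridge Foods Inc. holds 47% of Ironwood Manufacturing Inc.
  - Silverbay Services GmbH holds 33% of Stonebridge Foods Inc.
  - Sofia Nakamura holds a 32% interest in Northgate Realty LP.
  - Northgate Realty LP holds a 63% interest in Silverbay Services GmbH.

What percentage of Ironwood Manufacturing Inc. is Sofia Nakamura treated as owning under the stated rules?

Chain via Northgate Realty LP → Silverbay Services GmbH → Stonebridge Foods Inc. (R2): 32% × 63% × 33% × 47% = 3.126816% of Ironwood Manufacturing Inc.

3.126816%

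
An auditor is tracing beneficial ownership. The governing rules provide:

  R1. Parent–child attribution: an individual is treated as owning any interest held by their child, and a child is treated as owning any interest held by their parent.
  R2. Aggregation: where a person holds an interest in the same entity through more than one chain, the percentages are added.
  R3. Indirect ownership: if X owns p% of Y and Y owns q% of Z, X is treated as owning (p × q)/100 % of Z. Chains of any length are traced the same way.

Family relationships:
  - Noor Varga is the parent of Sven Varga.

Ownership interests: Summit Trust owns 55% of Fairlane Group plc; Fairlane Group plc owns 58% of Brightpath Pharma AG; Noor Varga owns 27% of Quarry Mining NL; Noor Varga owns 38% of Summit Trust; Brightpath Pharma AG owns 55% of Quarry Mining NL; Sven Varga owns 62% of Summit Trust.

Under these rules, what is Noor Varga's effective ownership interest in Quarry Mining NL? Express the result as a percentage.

44.545%

By parent–child attribution (R1), Noor Varga is treated as also owning Sven Varga's interest in Summit Trust, giving 38% + 62% = 100%.
Chain via Summit Trust → Fairlane Group plc → Brightpath Pharma AG (R3): 100% × 55% × 58% × 55% = 17.545% of Quarry Mining NL.
Direct interest in Quarry Mining NL: 27%.
Aggregating (R2): 17.545% + 27% = 44.545%.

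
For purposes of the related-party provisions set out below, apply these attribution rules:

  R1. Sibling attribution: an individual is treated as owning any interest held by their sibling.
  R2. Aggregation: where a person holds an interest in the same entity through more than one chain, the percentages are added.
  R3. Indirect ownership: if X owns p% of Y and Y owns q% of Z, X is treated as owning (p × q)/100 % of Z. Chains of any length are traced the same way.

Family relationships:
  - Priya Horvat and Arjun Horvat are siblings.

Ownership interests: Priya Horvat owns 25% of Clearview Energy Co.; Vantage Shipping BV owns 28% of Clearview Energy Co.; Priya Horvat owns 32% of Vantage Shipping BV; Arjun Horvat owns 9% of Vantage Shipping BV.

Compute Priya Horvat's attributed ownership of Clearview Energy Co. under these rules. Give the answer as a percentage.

By sibling attribution (R1), Priya Horvat is treated as also owning Arjun Horvat's interest in Vantage Shipping BV, giving 32% + 9% = 41%.
Chain via Vantage Shipping BV (R3): 41% × 28% = 11.48% of Clearview Energy Co.
Direct interest in Clearview Energy Co: 25%.
Aggregating (R2): 11.48% + 25% = 36.48%.

36.48%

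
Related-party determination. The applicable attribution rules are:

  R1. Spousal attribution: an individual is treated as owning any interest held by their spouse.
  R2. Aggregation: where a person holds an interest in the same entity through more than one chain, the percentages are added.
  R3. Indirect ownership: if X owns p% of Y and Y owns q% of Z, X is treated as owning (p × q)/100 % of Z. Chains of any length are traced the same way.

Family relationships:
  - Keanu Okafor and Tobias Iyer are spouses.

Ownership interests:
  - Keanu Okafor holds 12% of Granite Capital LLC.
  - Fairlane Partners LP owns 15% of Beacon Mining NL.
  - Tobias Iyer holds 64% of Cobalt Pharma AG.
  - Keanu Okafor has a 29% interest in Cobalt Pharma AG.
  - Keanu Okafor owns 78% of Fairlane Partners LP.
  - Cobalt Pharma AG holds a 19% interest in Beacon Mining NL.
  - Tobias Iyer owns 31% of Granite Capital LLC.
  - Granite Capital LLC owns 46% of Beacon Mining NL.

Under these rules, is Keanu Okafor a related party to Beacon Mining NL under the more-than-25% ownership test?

Yes

By spousal attribution (R1), Keanu Okafor is treated as also owning Tobias Iyer's interest in Granite Capital LLC, giving 12% + 31% = 43%.
By spousal attribution (R1), Keanu Okafor is treated as also owning Tobias Iyer's interest in Cobalt Pharma AG, giving 29% + 64% = 93%.
Chain via Granite Capital LLC (R3): 43% × 46% = 19.78% of Beacon Mining NL.
Chain via Cobalt Pharma AG (R3): 93% × 19% = 17.67% of Beacon Mining NL.
Chain via Fairlane Partners LP (R3): 78% × 15% = 11.7% of Beacon Mining NL.
Aggregating (R2): 19.78% + 17.67% + 11.7% = 49.15%.
49.15% exceeds the 25% threshold, so Keanu is a related party to Beacon Mining NL.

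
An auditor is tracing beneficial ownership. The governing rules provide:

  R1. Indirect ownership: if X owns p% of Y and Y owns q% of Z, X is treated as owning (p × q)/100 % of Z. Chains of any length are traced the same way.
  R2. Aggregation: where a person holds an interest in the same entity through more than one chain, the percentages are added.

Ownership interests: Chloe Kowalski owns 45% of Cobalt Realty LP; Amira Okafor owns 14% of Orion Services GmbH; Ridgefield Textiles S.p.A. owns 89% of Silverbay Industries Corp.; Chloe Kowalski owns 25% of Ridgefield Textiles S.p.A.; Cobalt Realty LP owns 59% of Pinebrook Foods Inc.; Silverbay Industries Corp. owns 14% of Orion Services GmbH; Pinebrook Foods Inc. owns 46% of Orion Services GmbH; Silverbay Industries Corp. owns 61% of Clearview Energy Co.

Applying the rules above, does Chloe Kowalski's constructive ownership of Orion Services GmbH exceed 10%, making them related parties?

Yes

Chain via Cobalt Realty LP → Pinebrook Foods Inc. (R1): 45% × 59% × 46% = 12.213% of Orion Services GmbH.
Chain via Ridgefield Textiles S.p.A. → Silverbay Industries Corp. (R1): 25% × 89% × 14% = 3.115% of Orion Services GmbH.
Aggregating (R2): 12.213% + 3.115% = 15.328%.
15.328% exceeds the 10% threshold, so Chloe is a related party to Orion Services GmbH.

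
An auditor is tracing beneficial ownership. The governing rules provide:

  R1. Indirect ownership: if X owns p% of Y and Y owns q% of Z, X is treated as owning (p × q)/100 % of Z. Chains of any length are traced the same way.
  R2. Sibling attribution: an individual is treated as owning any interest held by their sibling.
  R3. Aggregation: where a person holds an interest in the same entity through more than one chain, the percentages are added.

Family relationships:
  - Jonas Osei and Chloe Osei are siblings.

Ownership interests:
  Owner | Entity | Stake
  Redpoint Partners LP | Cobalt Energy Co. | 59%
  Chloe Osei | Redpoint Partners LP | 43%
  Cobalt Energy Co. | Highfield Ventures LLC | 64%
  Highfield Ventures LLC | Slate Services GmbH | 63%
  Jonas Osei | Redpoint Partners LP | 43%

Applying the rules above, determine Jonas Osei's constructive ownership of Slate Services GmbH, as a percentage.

20.458368%

By sibling attribution (R2), Jonas Osei is treated as also owning Chloe Osei's interest in Redpoint Partners LP, giving 43% + 43% = 86%.
Chain via Redpoint Partners LP → Cobalt Energy Co. → Highfield Ventures LLC (R1): 86% × 59% × 64% × 63% = 20.458368% of Slate Services GmbH.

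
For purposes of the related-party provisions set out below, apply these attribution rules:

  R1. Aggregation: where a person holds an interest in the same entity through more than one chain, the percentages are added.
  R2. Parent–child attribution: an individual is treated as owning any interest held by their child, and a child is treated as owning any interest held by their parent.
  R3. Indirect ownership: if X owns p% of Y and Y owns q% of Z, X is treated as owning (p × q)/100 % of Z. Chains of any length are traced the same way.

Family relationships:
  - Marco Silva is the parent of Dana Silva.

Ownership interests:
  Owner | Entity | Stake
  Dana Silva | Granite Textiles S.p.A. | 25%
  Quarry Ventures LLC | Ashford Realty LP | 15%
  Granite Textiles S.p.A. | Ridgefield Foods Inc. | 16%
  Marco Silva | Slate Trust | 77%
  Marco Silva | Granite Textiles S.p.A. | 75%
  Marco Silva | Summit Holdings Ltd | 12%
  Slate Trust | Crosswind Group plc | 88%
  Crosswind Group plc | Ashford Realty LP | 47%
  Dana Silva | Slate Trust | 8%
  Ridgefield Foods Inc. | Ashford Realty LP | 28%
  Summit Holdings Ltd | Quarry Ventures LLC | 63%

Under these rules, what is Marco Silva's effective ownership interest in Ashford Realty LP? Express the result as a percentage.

By parent–child attribution (R2), Marco Silva is treated as also owning Dana Silva's interest in Slate Trust, giving 77% + 8% = 85%.
By parent–child attribution (R2), Marco Silva is treated as also owning Dana Silva's interest in Granite Textiles S.p.A, giving 75% + 25% = 100%.
Chain via Summit Holdings Ltd → Quarry Ventures LLC (R3): 12% × 63% × 15% = 1.134% of Ashford Realty LP.
Chain via Slate Trust → Crosswind Group plc (R3): 85% × 88% × 47% = 35.156% of Ashford Realty LP.
Chain via Granite Textiles S.p.A. → Ridgefield Foods Inc. (R3): 100% × 16% × 28% = 4.48% of Ashford Realty LP.
Aggregating (R1): 1.134% + 35.156% + 4.48% = 40.77%.

40.77%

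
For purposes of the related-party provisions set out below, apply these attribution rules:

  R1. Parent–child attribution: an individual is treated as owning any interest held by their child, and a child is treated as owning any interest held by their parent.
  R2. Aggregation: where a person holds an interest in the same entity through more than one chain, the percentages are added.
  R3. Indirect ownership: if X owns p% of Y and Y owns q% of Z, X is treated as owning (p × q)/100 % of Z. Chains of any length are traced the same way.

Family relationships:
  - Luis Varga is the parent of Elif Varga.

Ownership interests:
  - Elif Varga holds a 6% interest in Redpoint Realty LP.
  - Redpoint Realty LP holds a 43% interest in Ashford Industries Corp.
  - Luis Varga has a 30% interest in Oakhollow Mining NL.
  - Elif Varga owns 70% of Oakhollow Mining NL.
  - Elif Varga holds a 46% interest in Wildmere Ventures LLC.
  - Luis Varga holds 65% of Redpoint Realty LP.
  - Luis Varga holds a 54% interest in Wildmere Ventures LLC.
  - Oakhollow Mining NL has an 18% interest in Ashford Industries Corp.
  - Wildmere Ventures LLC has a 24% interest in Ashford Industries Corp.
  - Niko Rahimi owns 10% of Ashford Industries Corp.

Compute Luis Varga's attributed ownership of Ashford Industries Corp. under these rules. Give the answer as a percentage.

72.53%

By parent–child attribution (R1), Luis Varga is treated as also owning Elif Varga's interest in Wildmere Ventures LLC, giving 54% + 46% = 100%.
By parent–child attribution (R1), Luis Varga is treated as also owning Elif Varga's interest in Redpoint Realty LP, giving 65% + 6% = 71%.
By parent–child attribution (R1), Luis Varga is treated as also owning Elif Varga's interest in Oakhollow Mining NL, giving 30% + 70% = 100%.
Chain via Wildmere Ventures LLC (R3): 100% × 24% = 24% of Ashford Industries Corp.
Chain via Redpoint Realty LP (R3): 71% × 43% = 30.53% of Ashford Industries Corp.
Chain via Oakhollow Mining NL (R3): 100% × 18% = 18% of Ashford Industries Corp.
Aggregating (R2): 24% + 30.53% + 18% = 72.53%.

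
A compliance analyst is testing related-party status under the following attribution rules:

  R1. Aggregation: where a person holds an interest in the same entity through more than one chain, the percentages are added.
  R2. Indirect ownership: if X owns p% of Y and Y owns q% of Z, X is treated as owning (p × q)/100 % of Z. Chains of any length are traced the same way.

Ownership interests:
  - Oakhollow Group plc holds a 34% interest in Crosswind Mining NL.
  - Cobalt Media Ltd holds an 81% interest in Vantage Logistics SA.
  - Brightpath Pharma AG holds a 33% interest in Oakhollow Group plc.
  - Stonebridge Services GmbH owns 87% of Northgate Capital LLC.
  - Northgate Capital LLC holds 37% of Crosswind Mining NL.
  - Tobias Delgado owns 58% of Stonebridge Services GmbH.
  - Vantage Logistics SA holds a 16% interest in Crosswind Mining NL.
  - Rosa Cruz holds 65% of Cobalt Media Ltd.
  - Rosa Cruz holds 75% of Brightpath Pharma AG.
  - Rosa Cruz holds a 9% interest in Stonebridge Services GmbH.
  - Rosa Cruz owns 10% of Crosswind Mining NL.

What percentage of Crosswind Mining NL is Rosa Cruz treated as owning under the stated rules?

29.7361%

Chain via Cobalt Media Ltd → Vantage Logistics SA (R2): 65% × 81% × 16% = 8.424% of Crosswind Mining NL.
Chain via Brightpath Pharma AG → Oakhollow Group plc (R2): 75% × 33% × 34% = 8.415% of Crosswind Mining NL.
Chain via Stonebridge Services GmbH → Northgate Capital LLC (R2): 9% × 87% × 37% = 2.8971% of Crosswind Mining NL.
Direct interest in Crosswind Mining NL: 10%.
Aggregating (R1): 8.424% + 8.415% + 2.8971% + 10% = 29.7361%.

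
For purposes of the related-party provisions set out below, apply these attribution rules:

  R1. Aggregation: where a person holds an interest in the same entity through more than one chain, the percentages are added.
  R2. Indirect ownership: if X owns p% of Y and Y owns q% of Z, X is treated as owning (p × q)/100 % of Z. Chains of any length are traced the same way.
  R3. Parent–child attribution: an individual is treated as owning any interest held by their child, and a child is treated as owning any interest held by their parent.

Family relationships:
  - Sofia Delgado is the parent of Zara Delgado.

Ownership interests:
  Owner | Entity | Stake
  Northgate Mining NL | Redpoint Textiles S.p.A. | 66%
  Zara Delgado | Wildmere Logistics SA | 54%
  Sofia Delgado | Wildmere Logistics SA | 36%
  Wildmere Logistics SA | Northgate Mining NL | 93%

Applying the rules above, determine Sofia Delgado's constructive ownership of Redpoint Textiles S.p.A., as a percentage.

By parent–child attribution (R3), Sofia Delgado is treated as also owning Zara Delgado's interest in Wildmere Logistics SA, giving 36% + 54% = 90%.
Chain via Wildmere Logistics SA → Northgate Mining NL (R2): 90% × 93% × 66% = 55.242% of Redpoint Textiles S.p.A.

55.242%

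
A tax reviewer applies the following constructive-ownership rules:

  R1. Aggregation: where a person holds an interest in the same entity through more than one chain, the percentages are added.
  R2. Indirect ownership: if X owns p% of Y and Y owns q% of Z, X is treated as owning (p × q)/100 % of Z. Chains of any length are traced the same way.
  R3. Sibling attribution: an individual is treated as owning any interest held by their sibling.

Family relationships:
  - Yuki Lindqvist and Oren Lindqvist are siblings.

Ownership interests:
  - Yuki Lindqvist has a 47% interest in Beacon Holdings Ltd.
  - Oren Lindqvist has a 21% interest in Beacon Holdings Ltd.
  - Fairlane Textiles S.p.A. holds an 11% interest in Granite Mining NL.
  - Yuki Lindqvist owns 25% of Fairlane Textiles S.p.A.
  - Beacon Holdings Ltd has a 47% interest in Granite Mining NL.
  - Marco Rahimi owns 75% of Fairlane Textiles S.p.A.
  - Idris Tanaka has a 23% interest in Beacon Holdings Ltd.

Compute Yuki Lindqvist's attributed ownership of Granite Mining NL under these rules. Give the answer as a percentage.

By sibling attribution (R3), Yuki Lindqvist is treated as also owning Oren Lindqvist's interest in Beacon Holdings Ltd, giving 47% + 21% = 68%.
Chain via Fairlane Textiles S.p.A. (R2): 25% × 11% = 2.75% of Granite Mining NL.
Chain via Beacon Holdings Ltd (R2): 68% × 47% = 31.96% of Granite Mining NL.
Aggregating (R1): 2.75% + 31.96% = 34.71%.

34.71%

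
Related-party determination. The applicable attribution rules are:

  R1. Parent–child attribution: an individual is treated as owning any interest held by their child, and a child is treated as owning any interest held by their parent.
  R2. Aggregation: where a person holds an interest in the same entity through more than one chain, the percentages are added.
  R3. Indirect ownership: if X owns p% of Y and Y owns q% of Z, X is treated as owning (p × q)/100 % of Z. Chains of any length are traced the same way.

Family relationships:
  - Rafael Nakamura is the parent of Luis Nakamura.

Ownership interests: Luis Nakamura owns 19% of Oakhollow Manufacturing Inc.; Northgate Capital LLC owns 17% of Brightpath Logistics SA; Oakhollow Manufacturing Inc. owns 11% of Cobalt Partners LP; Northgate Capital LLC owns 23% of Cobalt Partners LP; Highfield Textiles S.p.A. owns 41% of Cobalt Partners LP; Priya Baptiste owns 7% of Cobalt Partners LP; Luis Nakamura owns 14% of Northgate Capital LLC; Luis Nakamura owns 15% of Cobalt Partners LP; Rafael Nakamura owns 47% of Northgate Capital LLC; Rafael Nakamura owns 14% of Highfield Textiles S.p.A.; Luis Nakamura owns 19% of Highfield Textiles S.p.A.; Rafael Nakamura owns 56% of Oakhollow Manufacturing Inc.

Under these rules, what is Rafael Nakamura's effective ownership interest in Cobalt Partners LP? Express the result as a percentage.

By parent–child attribution (R1), Rafael Nakamura is treated as also owning Luis Nakamura's interest in Oakhollow Manufacturing Inc, giving 56% + 19% = 75%.
By parent–child attribution (R1), Rafael Nakamura is treated as also owning Luis Nakamura's interest in Highfield Textiles S.p.A, giving 14% + 19% = 33%.
By parent–child attribution (R1), Rafael Nakamura is treated as also owning Luis Nakamura's interest in Northgate Capital LLC, giving 47% + 14% = 61%.
By parent–child attribution (R1), Rafael Nakamura is treated as owning Luis Nakamura's 15% interest in Cobalt Partners LP.
Chain via Oakhollow Manufacturing Inc. (R3): 75% × 11% = 8.25% of Cobalt Partners LP.
Chain via Highfield Textiles S.p.A. (R3): 33% × 41% = 13.53% of Cobalt Partners LP.
Chain via Northgate Capital LLC (R3): 61% × 23% = 14.03% of Cobalt Partners LP.
Direct interest in Cobalt Partners LP: 15%.
Aggregating (R2): 8.25% + 13.53% + 14.03% + 15% = 50.81%.

50.81%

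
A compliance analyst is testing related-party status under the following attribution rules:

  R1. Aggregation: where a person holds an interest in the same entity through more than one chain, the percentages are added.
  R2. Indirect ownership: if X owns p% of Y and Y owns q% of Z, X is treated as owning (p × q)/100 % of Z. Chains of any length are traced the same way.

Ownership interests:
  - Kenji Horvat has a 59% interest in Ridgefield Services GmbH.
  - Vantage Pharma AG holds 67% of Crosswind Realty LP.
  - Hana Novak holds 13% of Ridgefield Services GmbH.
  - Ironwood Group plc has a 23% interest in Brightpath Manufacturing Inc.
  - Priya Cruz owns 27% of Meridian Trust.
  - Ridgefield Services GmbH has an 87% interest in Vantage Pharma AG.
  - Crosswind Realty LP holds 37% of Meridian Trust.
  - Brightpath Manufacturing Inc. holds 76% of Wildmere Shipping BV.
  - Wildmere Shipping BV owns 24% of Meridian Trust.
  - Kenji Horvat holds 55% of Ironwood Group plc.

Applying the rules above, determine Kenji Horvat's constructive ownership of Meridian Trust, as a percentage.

15.032067%

Chain via Ridgefield Services GmbH → Vantage Pharma AG → Crosswind Realty LP (R2): 59% × 87% × 67% × 37% = 12.724707% of Meridian Trust.
Chain via Ironwood Group plc → Brightpath Manufacturing Inc. → Wildmere Shipping BV (R2): 55% × 23% × 76% × 24% = 2.30736% of Meridian Trust.
Aggregating (R1): 12.724707% + 2.30736% = 15.032067%.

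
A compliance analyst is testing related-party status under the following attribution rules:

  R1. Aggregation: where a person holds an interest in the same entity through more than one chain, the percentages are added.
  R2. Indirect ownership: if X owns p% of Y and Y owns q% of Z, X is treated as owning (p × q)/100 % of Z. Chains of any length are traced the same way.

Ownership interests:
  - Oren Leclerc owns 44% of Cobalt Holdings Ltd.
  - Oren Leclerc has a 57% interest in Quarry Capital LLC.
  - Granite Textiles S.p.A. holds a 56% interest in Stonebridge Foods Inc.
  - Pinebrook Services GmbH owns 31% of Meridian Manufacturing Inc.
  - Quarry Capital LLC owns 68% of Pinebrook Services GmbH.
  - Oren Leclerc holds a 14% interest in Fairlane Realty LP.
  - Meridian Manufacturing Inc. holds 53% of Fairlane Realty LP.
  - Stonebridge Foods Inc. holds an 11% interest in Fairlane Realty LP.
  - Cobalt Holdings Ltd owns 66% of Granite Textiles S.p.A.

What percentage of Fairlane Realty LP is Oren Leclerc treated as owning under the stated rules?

Chain via Quarry Capital LLC → Pinebrook Services GmbH → Meridian Manufacturing Inc. (R2): 57% × 68% × 31% × 53% = 6.368268% of Fairlane Realty LP.
Chain via Cobalt Holdings Ltd → Granite Textiles S.p.A. → Stonebridge Foods Inc. (R2): 44% × 66% × 56% × 11% = 1.788864% of Fairlane Realty LP.
Direct interest in Fairlane Realty LP: 14%.
Aggregating (R1): 6.368268% + 1.788864% + 14% = 22.157132%.

22.157132%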